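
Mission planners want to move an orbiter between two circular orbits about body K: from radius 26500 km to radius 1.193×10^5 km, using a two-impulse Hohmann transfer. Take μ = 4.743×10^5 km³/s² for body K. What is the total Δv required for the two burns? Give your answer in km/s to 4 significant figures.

The Hohmann ellipse has a_t = (r₁ + r₂)/2 = 72900 km.
Circular speed at r₁: v₁ = √(μ/r₁) = √(4.743×10^5/26500) = 4.231 km/s.
Transfer-orbit speed at r₁ (v² = μ(2/r − 1/a)): v_p = √[μ(2/r₁ − 1/a_t)] = 5.412 km/s.
First burn Δv₁ = |v_p − v₁| = 1.181 km/s.
Circular speed at r₂: v₂ = √(μ/r₂) = 1.9939 km/s.
Transfer-orbit speed at r₂: v_a = √[μ(2/r₂ − 1/a_t)] = 1.2022 km/s.
Second burn Δv₂ = |v₂ − v_a| = 0.7917 km/s.
Total Δv = Δv₁ + Δv₂ = 1.973 km/s.

Δv = 1.973 km/s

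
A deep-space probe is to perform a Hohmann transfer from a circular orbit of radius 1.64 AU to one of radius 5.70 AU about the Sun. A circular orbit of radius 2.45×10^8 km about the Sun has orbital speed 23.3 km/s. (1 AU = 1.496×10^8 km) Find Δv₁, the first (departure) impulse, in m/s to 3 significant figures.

Δv₁ = 5730 m/s

From the circular-orbit relation v² = μ/r at r = 2.45×10^8 km: μ = v²r = (23.3)² × 2.45×10^8 = 1.33008×10^11 km³/s².
In km: r₁ = 1.64 × 1.496×10^8 = 2.45344×10^8 km; r₂ = 5.70 × 1.496×10^8 = 8.5272×10^8 km.
Semi-major axis of the transfer orbit: a_t = (2.45344×10^8 + 8.5272×10^8)/2 = 5.49032×10^8 km.
Circular speed at r = 2.45344×10^8 km: v_c = √(μ/r) = 23.28366 km/s.
Transfer-orbit speed at the same r (vis-viva, a = a_t): v_t = √[μ(2/r − 1/a_t)] = 29.01721 km/s.
Δv₁ = |v_t − v_c| = |29.01721 − 23.28366| = 5.734 km/s.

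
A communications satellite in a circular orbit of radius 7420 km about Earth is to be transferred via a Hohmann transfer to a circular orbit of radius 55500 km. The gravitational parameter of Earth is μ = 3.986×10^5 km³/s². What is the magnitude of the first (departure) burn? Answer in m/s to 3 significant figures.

Semi-major axis of the transfer orbit: a_t = (7420 + 55500)/2 = 31460 km.
Circular speed at r = 7420 km: v_c = √(μ/r) = 7.329 km/s.
Vis-viva on the transfer ellipse at r = 7420 km gives v_t = √[μ(2/r − 1/a_t)] = 9.735 km/s.
Δv₁ = |v_t − v_c| = |9.735 − 7.329| = 2.406 km/s.

Δv₁ = 2410 m/s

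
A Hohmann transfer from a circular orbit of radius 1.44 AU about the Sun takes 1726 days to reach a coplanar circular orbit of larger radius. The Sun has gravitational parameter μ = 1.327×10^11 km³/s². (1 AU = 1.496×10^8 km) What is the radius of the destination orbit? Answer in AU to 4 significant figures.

In km: r₁ = 1.44 × 1.496×10^8 = 2.15424×10^8 km.
Transfer time t = 1726 days = 1.491264×10^8 s, and t = π√(a_t³/μ).
So a_t = (μ t²/π²)^(1/3) = (1.327×10^11 × (1.491264×10^8)² / π²)^(1/3) = 6.6869×10^8 km.
Since a_t = (r₁ + r₂)/2, r₂ = 2a_t − r₁ = 2×6.6869×10^8 − 2.15424×10^8 = 1.121956×10^9 km.
In AU: r₂ = 1.121956×10^9 / 1.496×10^8 = 7.500 AU.

r₂ = 7.500 AU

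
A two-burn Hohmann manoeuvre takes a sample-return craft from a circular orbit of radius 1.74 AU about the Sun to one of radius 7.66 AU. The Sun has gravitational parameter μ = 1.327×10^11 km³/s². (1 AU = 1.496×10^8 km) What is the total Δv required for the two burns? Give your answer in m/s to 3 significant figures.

Δv = 10500 m/s

In km: r₁ = 1.74 × 1.496×10^8 = 2.60304×10^8 km; r₂ = 7.66 × 1.496×10^8 = 1.145936×10^9 km.
Transfer-ellipse semi-major axis a_t = (r₁ + r₂)/2 = (2.60304×10^8 + 1.145936×10^9)/2 = 7.0312×10^8 km.
At r₁ the circular-orbit speed is v₁ = √(μ/r₁) = 22.578 km/s.
On the transfer ellipse at r₁, vis-viva gives v_p = √[μ(2/r₁ − 1/a_t)] = 28.824 km/s.
First burn Δv₁ = |v_p − v₁| = 6.246 km/s.
Circular speed at r₂: v₂ = √(μ/r₂) = 10.761 km/s.
Transfer-orbit speed at r₂: v_a = √[μ(2/r₂ − 1/a_t)] = 6.5476 km/s.
Second burn Δv₂ = |v₂ − v_a| = 4.213 km/s.
Total Δv = Δv₁ + Δv₂ = 10.46 km/s.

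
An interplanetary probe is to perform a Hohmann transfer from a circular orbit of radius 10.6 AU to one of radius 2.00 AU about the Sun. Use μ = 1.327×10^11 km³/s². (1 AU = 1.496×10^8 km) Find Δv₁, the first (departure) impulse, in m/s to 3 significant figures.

In km: r₁ = 10.6 × 1.496×10^8 = 1.58576×10^9 km; r₂ = 2.00 × 1.496×10^8 = 2.992×10^8 km.
The Hohmann ellipse has a_t = (r₁ + r₂)/2 = 9.4248×10^8 km.
Circular speed at r = 1.58576×10^9 km: v_c = √(μ/r) = 9.148 km/s.
Transfer-orbit speed at the same r (vis-viva, a = a_t): v_t = √[μ(2/r − 1/a_t)] = 5.154 km/s.
Δv₁ = |v_t − v_c| = |5.154 − 9.148| = 3.994 km/s.

Δv₁ = 3990 m/s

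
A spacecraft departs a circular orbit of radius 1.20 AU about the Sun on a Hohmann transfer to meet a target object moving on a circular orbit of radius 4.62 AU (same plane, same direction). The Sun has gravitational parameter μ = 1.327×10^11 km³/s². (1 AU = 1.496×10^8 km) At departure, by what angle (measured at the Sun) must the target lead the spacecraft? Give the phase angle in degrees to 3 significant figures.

In km: r₁ = 1.20 × 1.496×10^8 = 1.7952×10^8 km; r₂ = 4.62 × 1.496×10^8 = 6.91152×10^8 km.
Transfer-ellipse semi-major axis a_t = (r₁ + r₂)/2 = (1.7952×10^8 + 6.91152×10^8)/2 = 4.35336×10^8 km.
Transfer time t = π√(a_t³/μ) = 7.833×10^7 s.
The target's mean motion on its circular orbit is ω₂ = √(μ/r₂³) = 2.005×10^-8 rad/s.
Angle swept by the target during transfer: ω₂·t = 1.5705 rad = 89.98°.
Arrival is 180° from departure on the ellipse, so φ = 180° − 89.98° = 90.0°.

φ = 90.0°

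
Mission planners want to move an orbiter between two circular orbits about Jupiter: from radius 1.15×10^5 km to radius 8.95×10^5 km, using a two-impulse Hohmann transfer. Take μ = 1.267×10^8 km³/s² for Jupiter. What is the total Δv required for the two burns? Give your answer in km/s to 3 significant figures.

Δv = 17.2 km/s

Semi-major axis of the transfer orbit: a_t = (1.150×10^5 + 8.950×10^5)/2 = 5.050×10^5 km.
At r₁ the circular-orbit speed is v₁ = √(μ/r₁) = 33.19 km/s.
Transfer-orbit speed at r₁ (v² = μ(2/r − 1/a)): v_p = √[μ(2/r₁ − 1/a_t)] = 44.19 km/s.
First burn Δv₁ = |v_p − v₁| = 11.00 km/s.
At r₂, v₂ = √(μ/r₂) = 11.898 km/s.
Transfer-orbit speed at r₂: v_a = √[μ(2/r₂ − 1/a_t)] = 5.6778 km/s.
Second burn Δv₂ = |v₂ − v_a| = 6.220 km/s.
Total Δv = Δv₁ + Δv₂ = 17.22 km/s.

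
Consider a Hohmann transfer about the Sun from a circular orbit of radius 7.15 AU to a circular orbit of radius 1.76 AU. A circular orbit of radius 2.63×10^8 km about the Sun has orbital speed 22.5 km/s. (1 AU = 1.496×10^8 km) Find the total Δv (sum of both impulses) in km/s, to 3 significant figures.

Δv = 10.1 km/s

From the circular-orbit relation v² = μ/r at r = 2.63×10^8 km: μ = v²r = (22.5)² × 2.63×10^8 = 1.33144×10^11 km³/s².
In km: r₁ = 7.15 × 1.496×10^8 = 1.06964×10^9 km; r₂ = 1.76 × 1.496×10^8 = 2.63296×10^8 km.
The Hohmann ellipse has a_t = (r₁ + r₂)/2 = 6.66468×10^8 km.
At r₁ the circular-orbit speed is v₁ = √(μ/r₁) = 11.1568 km/s.
On the transfer ellipse at r₁, vis-viva gives v_a = √[μ(2/r₁ − 1/a_t)] = 7.01252 km/s.
First burn Δv₁ = |v_a − v₁| = 4.1443 km/s.
Circular speed at r₂: v₂ = √(μ/r₂) = 22.487 km/s.
Transfer-orbit speed at r₂: v_p = √[μ(2/r₂ − 1/a_t)] = 28.488 km/s.
Second burn Δv₂ = |v₂ − v_p| = 6.0010 km/s.
Total Δv = Δv₁ + Δv₂ = 10.15 km/s.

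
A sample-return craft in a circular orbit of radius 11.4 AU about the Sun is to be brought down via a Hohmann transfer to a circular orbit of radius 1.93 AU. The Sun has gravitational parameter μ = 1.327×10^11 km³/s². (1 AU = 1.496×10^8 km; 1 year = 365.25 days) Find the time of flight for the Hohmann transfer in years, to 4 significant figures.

In km: r₁ = 11.4 × 1.496×10^8 = 1.70544×10^9 km; r₂ = 1.93 × 1.496×10^8 = 2.88728×10^8 km.
The Hohmann ellipse has a_t = (r₁ + r₂)/2 = 9.97084×10^8 km.
Half the transfer-orbit period gives t = π√(a_t³/μ) = 2.7153×10^8 s.
Converting: 2.7153×10^8 s ÷ 3.15576×10^7 s/year (365.25 × 86400) = 8.604 years.

t = 8.604 years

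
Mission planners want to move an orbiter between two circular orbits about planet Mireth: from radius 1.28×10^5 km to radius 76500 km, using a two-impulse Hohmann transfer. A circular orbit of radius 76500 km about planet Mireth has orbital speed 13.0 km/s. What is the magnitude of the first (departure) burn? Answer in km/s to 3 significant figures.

Δv₁ = 1.36 km/s

From the circular-orbit relation v² = μ/r at r = 76500 km: μ = v²r = (13.0)² × 76500 = 1.29285×10^7 km³/s².
Transfer-ellipse semi-major axis a_t = (r₁ + r₂)/2 = (1.280×10^5 + 76500)/2 = 1.0225×10^5 km.
Circular speed at r = 1.280×10^5 km: v_c = √(μ/r) = 10.05 km/s.
Transfer-orbit speed at the same r (vis-viva, a = a_t): v_t = √[μ(2/r − 1/a_t)] = 8.693 km/s.
Δv₁ = |v_t − v_c| = |8.693 − 10.05| = 1.357 km/s.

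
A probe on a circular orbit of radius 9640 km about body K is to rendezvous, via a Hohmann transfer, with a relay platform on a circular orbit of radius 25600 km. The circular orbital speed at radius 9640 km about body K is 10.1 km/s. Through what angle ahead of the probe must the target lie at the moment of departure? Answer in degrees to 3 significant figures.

φ = 77.2°

From the circular-orbit relation v² = μ/r at r = 9640 km: μ = v²r = (10.1)² × 9640 = 9.83376×10^5 km³/s².
The Hohmann ellipse has a_t = (r₁ + r₂)/2 = 17620 km.
The half-period of the transfer ellipse is t = π√(a_t³/μ) = 7410 s.
The target's mean motion on its circular orbit is ω₂ = √(μ/r₂³) = 2.421×10^-4 rad/s.
Angle swept by the target during transfer: ω₂·t = 1.794 rad = 102.8°.
Arrival is 180° from departure on the ellipse, so φ = 180° − 102.8° = 77.2°.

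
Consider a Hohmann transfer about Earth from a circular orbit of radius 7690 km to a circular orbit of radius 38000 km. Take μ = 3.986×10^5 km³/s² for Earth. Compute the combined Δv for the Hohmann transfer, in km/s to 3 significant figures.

Δv = 3.45 km/s

Semi-major axis of the transfer orbit: a_t = (7690 + 38000)/2 = 22845 km.
Circular speed at r₁: v₁ = √(μ/r₁) = √(3.986×10^5/7690) = 7.1996 km/s.
Transfer-orbit speed at r₁ (v² = μ(2/r − 1/a)): v_p = √[μ(2/r₁ − 1/a_t)] = 9.2854 km/s.
First burn Δv₁ = |v_p − v₁| = 2.086 km/s.
At r₂, v₂ = √(μ/r₂) = 3.239 km/s.
Transfer-orbit speed at r₂: v_a = √[μ(2/r₂ − 1/a_t)] = 1.879 km/s.
Second burn Δv₂ = |v₂ − v_a| = 1.360 km/s.
Δv = Δv₁ + Δv₂ = 2.086 + 1.360 = 3.446 km/s.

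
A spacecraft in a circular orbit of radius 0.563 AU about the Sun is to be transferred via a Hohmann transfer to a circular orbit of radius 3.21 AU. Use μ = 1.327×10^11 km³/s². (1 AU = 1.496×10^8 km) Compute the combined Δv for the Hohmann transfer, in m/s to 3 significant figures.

In km: r₁ = 0.563 × 1.496×10^8 = 8.42248×10^7 km; r₂ = 3.21 × 1.496×10^8 = 4.80216×10^8 km.
Semi-major axis of the transfer orbit: a_t = (8.42248×10^7 + 4.80216×10^8)/2 = 2.822204×10^8 km.
At r₁ the circular-orbit speed is v₁ = √(μ/r₁) = 39.693 km/s.
On the transfer ellipse at r₁, vis-viva equation gives v_p = √[μ(2/r₁ − 1/a_t)] = 51.777 km/s.
First burn Δv₁ = |v_p − v₁| = 12.084 km/s.
At r₂, v₂ = √(μ/r₂) = 16.6233 km/s.
Transfer-orbit speed at r₂: v_a = √[μ(2/r₂ − 1/a_t)] = 9.08119 km/s.
Second burn Δv₂ = |v₂ − v_a| = 7.5421 km/s.
Δv = Δv₁ + Δv₂ = 12.084 + 7.5421 = 19.63 km/s.

Δv = 19600 m/s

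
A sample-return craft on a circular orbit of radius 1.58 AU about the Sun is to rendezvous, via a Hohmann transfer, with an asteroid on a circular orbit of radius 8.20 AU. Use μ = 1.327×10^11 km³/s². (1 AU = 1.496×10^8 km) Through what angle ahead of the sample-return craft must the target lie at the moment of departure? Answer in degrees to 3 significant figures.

φ = 97.1°

In km: r₁ = 1.58 × 1.496×10^8 = 2.36368×10^8 km; r₂ = 8.20 × 1.496×10^8 = 1.22672×10^9 km.
The Hohmann ellipse has a_t = (r₁ + r₂)/2 = 7.31544×10^8 km.
The half-period of the transfer ellipse is t = π√(a_t³/μ) = 1.70638×10^8 s.
Target angular speed ω₂ = √(μ/r₂³) = 8.47847×10^-9 rad/s.
Angle swept by the target during transfer: ω₂·t = 1.4467 rad = 82.89°.
The sample-return craft traverses 180° on the transfer ellipse, so the target must lead by 180° − 82.89° = 97.1°.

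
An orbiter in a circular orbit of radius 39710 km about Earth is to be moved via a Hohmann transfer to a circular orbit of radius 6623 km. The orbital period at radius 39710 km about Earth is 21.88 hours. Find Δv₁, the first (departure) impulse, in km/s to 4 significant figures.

Δv₁ = 1.474 km/s

From Kepler's third law T² = 4π²r³/μ at r = 39710 km, T = 21.88 hours = 21.88 × 3600 s = 78768 s: μ = 4π²r³/T² = 3.98437×10^5 km³/s².
Transfer-ellipse semi-major axis a_t = (r₁ + r₂)/2 = (39710 + 6623)/2 = 23166.5 km.
Circular speed at r = 39710 km: v_c = √(μ/r) = 3.168 km/s.
Transfer-orbit speed at the same r (vis-viva, a = a_t): v_t = √[μ(2/r − 1/a_t)] = 1.694 km/s.
Δv₁ = |v_t − v_c| = |1.694 − 3.168| = 1.474 km/s.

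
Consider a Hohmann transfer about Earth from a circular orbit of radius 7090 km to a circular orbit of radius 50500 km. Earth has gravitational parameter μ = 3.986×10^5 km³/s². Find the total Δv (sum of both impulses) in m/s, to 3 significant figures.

Δv = 3850 m/s

The Hohmann ellipse has a_t = (r₁ + r₂)/2 = 28795 km.
Circular speed at r₁: v₁ = √(μ/r₁) = √(3.986×10^5/7090) = 7.498 km/s.
On the transfer ellipse at r₁, vis-viva gives v_p = √[μ(2/r₁ − 1/a_t)] = 9.930 km/s.
First burn Δv₁ = |v_p − v₁| = 2.432 km/s.
Circular speed at r₂: v₂ = √(μ/r₂) = 2.809 km/s.
Transfer-orbit speed at r₂: v_a = √[μ(2/r₂ − 1/a_t)] = 1.394 km/s.
Second burn Δv₂ = |v₂ − v_a| = 1.415 km/s.
Total Δv = Δv₁ + Δv₂ = 3.847 km/s.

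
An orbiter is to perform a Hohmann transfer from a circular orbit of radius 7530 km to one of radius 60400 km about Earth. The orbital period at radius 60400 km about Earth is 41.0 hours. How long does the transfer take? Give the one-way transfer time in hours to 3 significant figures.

t = 8.64 hours

From Kepler's third law T² = 4π²r³/μ at r = 60400 km, T = 41.0 hours = 41.0 × 3600 s = 1.476×10^5 s: μ = 4π²r³/T² = 3.99299×10^5 km³/s².
The Hohmann ellipse has a_t = (r₁ + r₂)/2 = 33965 km.
Transfer time t = π√(a_t³/μ) = π√((33965)³ / 3.99299×10^5) = 31120 s.
Converting: 31120 s ÷ 3600 s/hour = 8.64 hours.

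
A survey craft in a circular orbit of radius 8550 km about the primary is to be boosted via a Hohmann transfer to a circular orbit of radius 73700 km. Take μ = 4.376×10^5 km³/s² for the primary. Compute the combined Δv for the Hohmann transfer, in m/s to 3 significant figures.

Semi-major axis of the transfer orbit: a_t = (8550 + 73700)/2 = 41125 km.
At r₁ the circular-orbit speed is v₁ = √(μ/r₁) = 7.154 km/s.
On the transfer ellipse at r₁, vis-viva gives v_p = √[μ(2/r₁ − 1/a_t)] = 9.577 km/s.
First burn Δv₁ = |v_p − v₁| = 2.423 km/s.
At r₂, v₂ = √(μ/r₂) = 2.437 km/s.
Transfer-orbit speed at r₂: v_a = √[μ(2/r₂ − 1/a_t)] = 1.111 km/s.
Second burn Δv₂ = |v₂ − v_a| = 1.326 km/s.
Δv = Δv₁ + Δv₂ = 2.423 + 1.326 = 3.749 km/s.

Δv = 3750 m/s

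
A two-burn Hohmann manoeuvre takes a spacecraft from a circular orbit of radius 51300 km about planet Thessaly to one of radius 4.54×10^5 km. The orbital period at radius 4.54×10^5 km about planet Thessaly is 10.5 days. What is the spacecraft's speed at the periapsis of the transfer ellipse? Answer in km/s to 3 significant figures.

From Kepler's third law T² = 4π²r³/μ at r = 4.54×10^5 km, T = 10.5 days = 10.5 × 86400 s = 9.072×10^5 s: μ = 4π²r³/T² = 4.48871×10^6 km³/s².
Transfer-ellipse semi-major axis a_t = (r₁ + r₂)/2 = (51300 + 4.540×10^5)/2 = 2.5265×10^5 km.
At periapsis, r = 51300 km.
Applying v² = μ(2/r − 1/a_t): v = 12.54 km/s.

v = 12.5 km/s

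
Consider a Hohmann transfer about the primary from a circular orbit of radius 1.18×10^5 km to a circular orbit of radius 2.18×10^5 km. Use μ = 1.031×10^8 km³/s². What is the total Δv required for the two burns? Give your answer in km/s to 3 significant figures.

Semi-major axis of the transfer orbit: a_t = (1.180×10^5 + 2.180×10^5)/2 = 1.680×10^5 km.
At r₁ the circular-orbit speed is v₁ = √(μ/r₁) = 29.5589 km/s.
On the transfer ellipse at r₁, vis-viva gives v_p = √[μ(2/r₁ − 1/a_t)] = 33.6715 km/s.
First burn Δv₁ = |v_p − v₁| = 4.113 km/s.
Circular speed at r₂: v₂ = √(μ/r₂) = 21.747 km/s.
Transfer-orbit speed at r₂: v_a = √[μ(2/r₂ − 1/a_t)] = 18.226 km/s.
Second burn Δv₂ = |v₂ − v_a| = 3.521 km/s.
Δv = Δv₁ + Δv₂ = 4.113 + 3.521 = 7.634 km/s.

Δv = 7.63 km/s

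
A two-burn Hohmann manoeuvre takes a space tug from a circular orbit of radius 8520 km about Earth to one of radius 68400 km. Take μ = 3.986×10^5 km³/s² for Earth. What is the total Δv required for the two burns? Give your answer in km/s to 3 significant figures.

Δv = 3.56 km/s

Semi-major axis of the transfer orbit: a_t = (8520 + 68400)/2 = 38460 km.
At r₁ the circular-orbit speed is v₁ = √(μ/r₁) = 6.840 km/s.
On the transfer ellipse at r₁, v² = μ(2/r − 1/a) gives v_p = √[μ(2/r₁ − 1/a_t)] = 9.122 km/s.
First burn Δv₁ = |v_p − v₁| = 2.282 km/s.
Circular speed at r₂: v₂ = √(μ/r₂) = 2.414 km/s.
Transfer-orbit speed at r₂: v_a = √[μ(2/r₂ − 1/a_t)] = 1.136 km/s.
Second burn Δv₂ = |v₂ − v_a| = 1.278 km/s.
Total Δv = Δv₁ + Δv₂ = 3.560 km/s.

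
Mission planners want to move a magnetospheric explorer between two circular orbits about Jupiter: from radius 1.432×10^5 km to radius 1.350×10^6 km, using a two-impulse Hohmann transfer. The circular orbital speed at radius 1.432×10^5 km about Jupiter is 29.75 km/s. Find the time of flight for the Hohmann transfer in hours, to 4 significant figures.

From the circular-orbit relation v² = μ/r at r = 1.432×10^5 km: μ = v²r = (29.75)² × 1.432×10^5 = 1.26741×10^8 km³/s².
Semi-major axis of the transfer orbit: a_t = (1.432×10^5 + 1.350×10^6)/2 = 7.466×10^5 km.
Transfer time t = π√(a_t³/μ) = π√((7.466×10^5)³ / 1.26741×10^8) = 1.8002×10^5 s.
Converting: 1.8002×10^5 s ÷ 3600 s/hour = 50.01 hours.

t = 50.01 hours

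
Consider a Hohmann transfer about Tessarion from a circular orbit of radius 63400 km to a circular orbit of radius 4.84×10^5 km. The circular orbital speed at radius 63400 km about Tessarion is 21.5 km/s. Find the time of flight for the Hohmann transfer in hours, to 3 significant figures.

t = 23.1 hours

From the circular-orbit relation v² = μ/r at r = 63400 km: μ = v²r = (21.5)² × 63400 = 2.93066×10^7 km³/s².
The Hohmann ellipse has a_t = (r₁ + r₂)/2 = 2.737×10^5 km.
Half the transfer-orbit period gives t = π√(a_t³/μ) = 83100 s.
Converting: 83100 s ÷ 3600 s/hour = 23.1 hours.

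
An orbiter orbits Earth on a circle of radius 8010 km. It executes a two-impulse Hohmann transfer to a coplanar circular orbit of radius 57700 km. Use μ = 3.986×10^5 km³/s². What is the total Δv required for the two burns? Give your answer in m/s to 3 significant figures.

Transfer-ellipse semi-major axis a_t = (r₁ + r₂)/2 = (8010 + 57700)/2 = 32855 km.
Circular speed at r₁: v₁ = √(μ/r₁) = √(3.986×10^5/8010) = 7.054 km/s.
On the transfer ellipse at r₁, vis-viva equation gives v_p = √[μ(2/r₁ − 1/a_t)] = 9.348 km/s.
First burn Δv₁ = |v_p − v₁| = 2.294 km/s.
At r₂, v₂ = √(μ/r₂) = 2.62834 km/s.
Transfer-orbit speed at r₂: v_a = √[μ(2/r₂ − 1/a_t)] = 1.29777 km/s.
Second burn Δv₂ = |v₂ − v_a| = 1.331 km/s.
Δv = Δv₁ + Δv₂ = 2.294 + 1.331 = 3.625 km/s.

Δv = 3620 m/s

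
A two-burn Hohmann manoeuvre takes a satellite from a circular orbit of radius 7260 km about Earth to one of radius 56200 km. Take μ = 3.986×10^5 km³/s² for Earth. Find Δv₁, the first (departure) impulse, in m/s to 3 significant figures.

Semi-major axis of the transfer orbit: a_t = (7260 + 56200)/2 = 31730 km.
Circular speed at r = 7260 km: v_c = √(μ/r) = 7.4097 km/s.
Transfer-orbit speed at the same r (vis-viva, a = a_t): v_t = √[μ(2/r − 1/a_t)] = 9.8613 km/s.
Δv₁ = |v_t − v_c| = |9.8613 − 7.4097| = 2.452 km/s.

Δv₁ = 2450 m/s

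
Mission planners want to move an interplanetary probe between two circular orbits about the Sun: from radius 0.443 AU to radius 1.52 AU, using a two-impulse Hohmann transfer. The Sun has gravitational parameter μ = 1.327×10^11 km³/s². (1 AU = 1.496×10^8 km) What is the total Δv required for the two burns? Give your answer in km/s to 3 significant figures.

Δv = 18.9 km/s

In km: r₁ = 0.443 × 1.496×10^8 = 6.62728×10^7 km; r₂ = 1.52 × 1.496×10^8 = 2.27392×10^8 km.
Semi-major axis of the transfer orbit: a_t = (6.62728×10^7 + 2.27392×10^8)/2 = 1.468324×10^8 km.
At r₁ the circular-orbit speed is v₁ = √(μ/r₁) = 44.75 km/s.
Transfer-orbit speed at r₁ (vis-viva equation): v_p = √[μ(2/r₁ − 1/a_t)] = 55.69 km/s.
First burn Δv₁ = |v_p − v₁| = 10.94 km/s.
Circular speed at r₂: v₂ = √(μ/r₂) = 24.157 km/s.
Transfer-orbit speed at r₂: v_a = √[μ(2/r₂ − 1/a_t)] = 16.229 km/s.
Second burn Δv₂ = |v₂ − v_a| = 7.928 km/s.
Total Δv = Δv₁ + Δv₂ = 18.87 km/s.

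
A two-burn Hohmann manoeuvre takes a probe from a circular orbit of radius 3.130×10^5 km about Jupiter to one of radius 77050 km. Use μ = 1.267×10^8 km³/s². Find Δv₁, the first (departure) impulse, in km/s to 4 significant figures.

Δv₁ = 7.473 km/s

The Hohmann ellipse has a_t = (r₁ + r₂)/2 = 1.95025×10^5 km.
On the circular orbit at r = 3.130×10^5 km, v_c = √(μ/r) = 20.119 km/s.
Vis-viva on the transfer ellipse at r = 3.130×10^5 km gives v_t = √[μ(2/r − 1/a_t)] = 12.646 km/s.
Δv₁ = |v_t − v_c| = |12.646 − 20.119| = 7.473 km/s.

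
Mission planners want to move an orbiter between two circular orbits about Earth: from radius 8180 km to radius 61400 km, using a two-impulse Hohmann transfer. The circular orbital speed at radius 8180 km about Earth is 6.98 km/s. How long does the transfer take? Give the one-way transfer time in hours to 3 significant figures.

From the circular-orbit relation v² = μ/r at r = 8180 km: μ = v²r = (6.98)² × 8180 = 3.98533×10^5 km³/s².
Transfer-ellipse semi-major axis a_t = (r₁ + r₂)/2 = (8180 + 61400)/2 = 34790 km.
Half the transfer-orbit period gives t = π√(a_t³/μ) = 32290 s.
Converting: 32290 s ÷ 3600 s/hour = 8.97 hours.

t = 8.97 hours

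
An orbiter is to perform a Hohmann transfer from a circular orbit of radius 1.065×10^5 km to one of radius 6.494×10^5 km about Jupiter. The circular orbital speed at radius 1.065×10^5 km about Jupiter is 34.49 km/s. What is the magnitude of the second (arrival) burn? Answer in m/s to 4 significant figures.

From the circular-orbit relation v² = μ/r at r = 1.065×10^5 km: μ = v²r = (34.49)² × 1.065×10^5 = 1.26688×10^8 km³/s².
The Hohmann ellipse has a_t = (r₁ + r₂)/2 = 3.7795×10^5 km.
On the circular orbit at r = 6.494×10^5 km, v_c = √(μ/r) = 13.967 km/s.
Vis-viva on the transfer ellipse at r = 6.494×10^5 km gives v_t = √[μ(2/r − 1/a_t)] = 7.4143 km/s.
Δv₂ = |v_t − v_c| = |7.4143 − 13.967| = 6.553 km/s.

Δv₂ = 6553 m/s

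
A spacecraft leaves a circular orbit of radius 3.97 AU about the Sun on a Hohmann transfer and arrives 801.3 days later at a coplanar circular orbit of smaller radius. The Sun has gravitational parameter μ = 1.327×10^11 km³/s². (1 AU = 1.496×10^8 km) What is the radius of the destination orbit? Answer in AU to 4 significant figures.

In km: r₁ = 3.97 × 1.496×10^8 = 5.93912×10^8 km.
Transfer time t = 801.3 days = 6.923232×10^7 s, and t = π√(a_t³/μ).
So a_t = (μ t²/π²)^(1/3) = (1.327×10^11 × (6.923232×10^7)² / π²)^(1/3) = 4.0092×10^8 km.
Since a_t = (r₁ + r₂)/2, r₂ = 2a_t − r₁ = 2×4.0092×10^8 − 5.93912×10^8 = 2.07928×10^8 km.
In AU: r₂ = 2.07928×10^8 / 1.496×10^8 = 1.390 AU.

r₂ = 1.390 AU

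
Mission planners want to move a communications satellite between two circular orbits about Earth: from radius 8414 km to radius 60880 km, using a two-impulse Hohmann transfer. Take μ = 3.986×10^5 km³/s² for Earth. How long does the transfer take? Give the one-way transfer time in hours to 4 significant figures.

t = 8.914 hours

The Hohmann ellipse has a_t = (r₁ + r₂)/2 = 34647 km.
Half the transfer-orbit period gives t = π√(a_t³/μ) = 32090 s.
Converting: 32090 s ÷ 3600 s/hour = 8.914 hours.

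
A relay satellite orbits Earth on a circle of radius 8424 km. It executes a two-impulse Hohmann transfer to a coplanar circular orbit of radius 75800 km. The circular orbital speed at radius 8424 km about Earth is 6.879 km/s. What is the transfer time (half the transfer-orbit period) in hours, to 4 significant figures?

From the circular-orbit relation v² = μ/r at r = 8424 km: μ = v²r = (6.879)² × 8424 = 3.98629×10^5 km³/s².
Semi-major axis of the transfer orbit: a_t = (8424 + 75800)/2 = 42112 km.
Transfer time t = π√(a_t³/μ) = π√((42112)³ / 3.98629×10^5) = 43000 s.
Converting: 43000 s ÷ 3600 s/hour = 11.94 hours.

t = 11.94 hours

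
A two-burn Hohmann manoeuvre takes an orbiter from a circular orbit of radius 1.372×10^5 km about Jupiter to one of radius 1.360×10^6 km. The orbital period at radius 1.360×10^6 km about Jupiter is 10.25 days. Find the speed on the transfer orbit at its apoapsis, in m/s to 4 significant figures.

v = 4131 m/s

From Kepler's third law T² = 4π²r³/μ at r = 1.360×10^6 km, T = 10.25 days = 10.25 × 86400 s = 8.856×10^5 s: μ = 4π²r³/T² = 1.26620×10^8 km³/s².
Transfer-ellipse semi-major axis a_t = (r₁ + r₂)/2 = (1.372×10^5 + 1.360×10^6)/2 = 7.486×10^5 km.
At apoapsis, r = 1.360×10^6 km.
From the vis-viva equation, v = √[μ(2/r − 1/a_t)] = 4.131 km/s.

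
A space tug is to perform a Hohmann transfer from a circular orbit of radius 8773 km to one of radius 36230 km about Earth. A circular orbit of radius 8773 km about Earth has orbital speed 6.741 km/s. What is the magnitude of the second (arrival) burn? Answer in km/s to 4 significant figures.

From the circular-orbit relation v² = μ/r at r = 8773 km: μ = v²r = (6.741)² × 8773 = 3.98655×10^5 km³/s².
Semi-major axis of the transfer orbit: a_t = (8773 + 36230)/2 = 22501.5 km.
Circular speed at r = 36230 km: v_c = √(μ/r) = 3.317 km/s.
Vis-viva on the transfer ellipse at r = 36230 km gives v_t = √[μ(2/r − 1/a_t)] = 2.071 km/s.
Δv₂ = |v_t − v_c| = |2.071 − 3.317| = 1.246 km/s.

Δv₂ = 1.246 km/s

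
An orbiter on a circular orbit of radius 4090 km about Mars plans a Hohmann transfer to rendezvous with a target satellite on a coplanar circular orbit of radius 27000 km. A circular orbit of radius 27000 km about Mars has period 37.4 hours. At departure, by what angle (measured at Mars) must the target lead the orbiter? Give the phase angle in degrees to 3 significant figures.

From Kepler's third law T² = 4π²r³/μ at r = 27000 km, T = 37.4 hours = 37.4 × 3600 s = 1.3464×10^5 s: μ = 4π²r³/T² = 42865.0 km³/s².
Semi-major axis of the transfer orbit: a_t = (4090 + 27000)/2 = 15545 km.
Transfer time t = π√(a_t³/μ) = 29409 s.
Target angular speed ω₂ = √(μ/r₂³) = 4.6667×10^-5 rad/s.
Angle swept by the target during transfer: ω₂·t = 1.3724 rad = 78.63°.
Arrival is 180° from departure on the ellipse, so φ = 180° − 78.63° = 101°.

φ = 101°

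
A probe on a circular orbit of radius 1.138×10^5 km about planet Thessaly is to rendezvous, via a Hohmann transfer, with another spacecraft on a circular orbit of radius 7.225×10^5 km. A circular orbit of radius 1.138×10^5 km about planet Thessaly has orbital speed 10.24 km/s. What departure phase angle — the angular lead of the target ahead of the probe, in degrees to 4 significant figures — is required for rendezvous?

φ = 100.7°

From the circular-orbit relation v² = μ/r at r = 1.138×10^5 km: μ = v²r = (10.24)² × 1.138×10^5 = 1.19328×10^7 km³/s².
Transfer-ellipse semi-major axis a_t = (r₁ + r₂)/2 = (1.138×10^5 + 7.225×10^5)/2 = 4.1815×10^5 km.
The half-period of the transfer ellipse is t = π√(a_t³/μ) = 2.4591×10^5 s.
Target angular speed ω₂ = √(μ/r₂³) = 5.6249×10^-6 rad/s.
Angle swept by the target during transfer: ω₂·t = 1.38322 rad = 79.253°.
Arrival is 180° from departure on the ellipse, so φ = 180° − 79.253° = 100.7°.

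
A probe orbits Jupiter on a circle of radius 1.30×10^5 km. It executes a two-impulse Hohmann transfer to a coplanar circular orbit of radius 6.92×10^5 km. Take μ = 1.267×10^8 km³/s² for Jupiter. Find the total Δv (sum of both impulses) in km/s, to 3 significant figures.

Semi-major axis of the transfer orbit: a_t = (1.300×10^5 + 6.920×10^5)/2 = 4.110×10^5 km.
Circular speed at r₁: v₁ = √(μ/r₁) = √(1.267×10^8/1.300×10^5) = 31.22 km/s.
On the transfer ellipse at r₁, vis-viva equation gives v_p = √[μ(2/r₁ − 1/a_t)] = 40.51 km/s.
First burn Δv₁ = |v_p − v₁| = 9.290 km/s.
At r₂, v₂ = √(μ/r₂) = 13.531 km/s.
Transfer-orbit speed at r₂: v_a = √[μ(2/r₂ − 1/a_t)] = 7.6100 km/s.
Second burn Δv₂ = |v₂ − v_a| = 5.921 km/s.
Δv = Δv₁ + Δv₂ = 9.290 + 5.921 = 15.21 km/s.

Δv = 15.2 km/s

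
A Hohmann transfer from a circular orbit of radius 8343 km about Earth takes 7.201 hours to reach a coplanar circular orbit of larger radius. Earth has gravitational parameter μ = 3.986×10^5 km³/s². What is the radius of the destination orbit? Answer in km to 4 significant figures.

Transfer time t = 7.201 hours = 25923.6 s, and t = π√(a_t³/μ).
So a_t = (μ t²/π²)^(1/3) = (3.986×10^5 × (25923.6)² / π²)^(1/3) = 30052 km.
Since a_t = (r₁ + r₂)/2, r₂ = 2a_t − r₁ = 2×30052 − 8343 = 51761 km.

r₂ = 51760 km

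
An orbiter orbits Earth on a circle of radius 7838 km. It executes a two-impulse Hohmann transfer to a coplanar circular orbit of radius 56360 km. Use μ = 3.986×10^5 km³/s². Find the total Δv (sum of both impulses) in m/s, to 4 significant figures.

Semi-major axis of the transfer orbit: a_t = (7838 + 56360)/2 = 32099 km.
Circular speed at r₁: v₁ = √(μ/r₁) = √(3.986×10^5/7838) = 7.131 km/s.
Transfer-orbit speed at r₁ (v² = μ(2/r − 1/a)): v_p = √[μ(2/r₁ − 1/a_t)] = 9.449 km/s.
First burn Δv₁ = |v_p − v₁| = 2.318 km/s.
Circular speed at r₂: v₂ = √(μ/r₂) = 2.659 km/s.
Transfer-orbit speed at r₂: v_a = √[μ(2/r₂ − 1/a_t)] = 1.314 km/s.
Second burn Δv₂ = |v₂ − v_a| = 1.345 km/s.
Δv = Δv₁ + Δv₂ = 2.318 + 1.345 = 3.663 km/s.

Δv = 3663 m/s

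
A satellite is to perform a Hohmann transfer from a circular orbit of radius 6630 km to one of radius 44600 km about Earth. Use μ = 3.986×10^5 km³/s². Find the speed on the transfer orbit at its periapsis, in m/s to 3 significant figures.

Semi-major axis of the transfer orbit: a_t = (6630 + 44600)/2 = 25615 km.
The periapsis of the transfer ellipse is at r = 6630 km.
From the vis-viva equation, v = √[μ(2/r − 1/a_t)] = 10.23 km/s.

v = 10200 m/s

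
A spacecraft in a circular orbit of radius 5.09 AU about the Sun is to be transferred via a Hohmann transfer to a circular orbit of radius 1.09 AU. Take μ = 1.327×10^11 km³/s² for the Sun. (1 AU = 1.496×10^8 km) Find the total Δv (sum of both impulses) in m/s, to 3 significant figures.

Δv = 13400 m/s

In km: r₁ = 5.09 × 1.496×10^8 = 7.61464×10^8 km; r₂ = 1.09 × 1.496×10^8 = 1.63064×10^8 km.
Transfer-ellipse semi-major axis a_t = (r₁ + r₂)/2 = (7.61464×10^8 + 1.63064×10^8)/2 = 4.62264×10^8 km.
At r₁ the circular-orbit speed is v₁ = √(μ/r₁) = 13.2011 km/s.
Transfer-orbit speed at r₁ (vis-viva equation): v_a = √[μ(2/r₁ − 1/a_t)] = 7.84052 km/s.
First burn Δv₁ = |v_a − v₁| = 5.361 km/s.
Circular speed at r₂: v₂ = √(μ/r₂) = 28.527 km/s.
Transfer-orbit speed at r₂: v_p = √[μ(2/r₂ − 1/a_t)] = 36.613 km/s.
Second burn Δv₂ = |v₂ − v_p| = 8.086 km/s.
Total Δv = Δv₁ + Δv₂ = 13.45 km/s.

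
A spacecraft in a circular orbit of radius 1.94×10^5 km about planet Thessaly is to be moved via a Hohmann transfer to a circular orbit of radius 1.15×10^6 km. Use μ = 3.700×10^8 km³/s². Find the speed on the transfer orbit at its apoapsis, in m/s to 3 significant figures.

v = 9640 m/s

Semi-major axis of the transfer orbit: a_t = (1.940×10^5 + 1.150×10^6)/2 = 6.720×10^5 km.
At apoapsis, r = 1.150×10^6 km.
Applying v² = μ(2/r − 1/a_t): v = 9.638 km/s.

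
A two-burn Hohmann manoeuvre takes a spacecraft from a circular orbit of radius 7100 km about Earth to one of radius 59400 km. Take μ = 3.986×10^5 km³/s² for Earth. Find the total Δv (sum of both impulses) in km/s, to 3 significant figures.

Transfer-ellipse semi-major axis a_t = (r₁ + r₂)/2 = (7100 + 59400)/2 = 33250 km.
Circular speed at r₁: v₁ = √(μ/r₁) = √(3.986×10^5/7100) = 7.4927 km/s.
Transfer-orbit speed at r₁ (v² = μ(2/r − 1/a)): v_p = √[μ(2/r₁ − 1/a_t)] = 10.015 km/s.
First burn Δv₁ = |v_p − v₁| = 2.522 km/s.
Circular speed at r₂: v₂ = √(μ/r₂) = 2.590 km/s.
Transfer-orbit speed at r₂: v_a = √[μ(2/r₂ − 1/a_t)] = 1.197 km/s.
Second burn Δv₂ = |v₂ − v_a| = 1.393 km/s.
Total Δv = Δv₁ + Δv₂ = 3.915 km/s.

Δv = 3.92 km/s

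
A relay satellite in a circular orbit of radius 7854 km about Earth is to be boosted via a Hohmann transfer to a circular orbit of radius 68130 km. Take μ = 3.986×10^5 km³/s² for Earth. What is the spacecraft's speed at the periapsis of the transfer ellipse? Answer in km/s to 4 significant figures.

v = 9.540 km/s

Semi-major axis of the transfer orbit: a_t = (7854 + 68130)/2 = 37992 km.
At periapsis, r = 7854 km.
From the vis-viva equation, v = √[μ(2/r − 1/a_t)] = 9.540 km/s.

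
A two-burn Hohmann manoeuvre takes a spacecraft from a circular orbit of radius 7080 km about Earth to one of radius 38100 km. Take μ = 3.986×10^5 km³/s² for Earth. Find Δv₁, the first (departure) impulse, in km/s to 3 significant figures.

Δv₁ = 2.24 km/s

The Hohmann ellipse has a_t = (r₁ + r₂)/2 = 22590 km.
Circular speed at r = 7080 km: v_c = √(μ/r) = 7.503 km/s.
Vis-viva on the transfer ellipse at r = 7080 km gives v_t = √[μ(2/r − 1/a_t)] = 9.744 km/s.
Δv₁ = |v_t − v_c| = |9.744 − 7.503| = 2.241 km/s.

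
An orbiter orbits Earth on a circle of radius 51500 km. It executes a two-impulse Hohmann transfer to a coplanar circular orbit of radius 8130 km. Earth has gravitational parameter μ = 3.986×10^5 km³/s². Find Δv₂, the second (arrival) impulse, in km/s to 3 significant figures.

Semi-major axis of the transfer orbit: a_t = (51500 + 8130)/2 = 29815 km.
On the circular orbit at r = 8130 km, v_c = √(μ/r) = 7.002 km/s.
Vis-viva on the transfer ellipse at r = 8130 km gives v_t = √[μ(2/r − 1/a_t)] = 9.203 km/s.
Δv₂ = |v_t − v_c| = |9.203 − 7.002| = 2.201 km/s.

Δv₂ = 2.20 km/s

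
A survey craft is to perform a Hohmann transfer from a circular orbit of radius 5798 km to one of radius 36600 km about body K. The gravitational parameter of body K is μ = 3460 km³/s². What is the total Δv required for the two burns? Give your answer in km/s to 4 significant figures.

Δv = 0.3892 km/s

Transfer-ellipse semi-major axis a_t = (r₁ + r₂)/2 = (5798 + 36600)/2 = 21199 km.
At r₁ the circular-orbit speed is v₁ = √(μ/r₁) = 0.7725 km/s.
Transfer-orbit speed at r₁ (vis-viva): v_p = √[μ(2/r₁ − 1/a_t)] = 1.015 km/s.
First burn Δv₁ = |v_p − v₁| = 0.2425 km/s.
Circular speed at r₂: v₂ = √(μ/r₂) = 0.3075 km/s.
Transfer-orbit speed at r₂: v_a = √[μ(2/r₂ − 1/a_t)] = 0.1608 km/s.
Second burn Δv₂ = |v₂ − v_a| = 0.1467 km/s.
Total Δv = Δv₁ + Δv₂ = 0.3892 km/s.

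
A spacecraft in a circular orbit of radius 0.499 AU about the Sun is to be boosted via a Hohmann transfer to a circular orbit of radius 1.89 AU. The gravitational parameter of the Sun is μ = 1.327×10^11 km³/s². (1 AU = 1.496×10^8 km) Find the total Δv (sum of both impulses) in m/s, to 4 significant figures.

In km: r₁ = 0.499 × 1.496×10^8 = 7.46504×10^7 km; r₂ = 1.89 × 1.496×10^8 = 2.82744×10^8 km.
Transfer-ellipse semi-major axis a_t = (r₁ + r₂)/2 = (7.46504×10^7 + 2.82744×10^8)/2 = 1.786972×10^8 km.
At r₁ the circular-orbit speed is v₁ = √(μ/r₁) = 42.16 km/s.
Transfer-orbit speed at r₁ (v² = μ(2/r − 1/a)): v_p = √[μ(2/r₁ − 1/a_t)] = 53.03 km/s.
First burn Δv₁ = |v_p − v₁| = 10.87 km/s.
Circular speed at r₂: v₂ = √(μ/r₂) = 21.664 km/s.
Transfer-orbit speed at r₂: v_a = √[μ(2/r₂ − 1/a_t)] = 14.002 km/s.
Second burn Δv₂ = |v₂ − v_a| = 7.662 km/s.
Total Δv = Δv₁ + Δv₂ = 18.53 km/s.

Δv = 18530 m/s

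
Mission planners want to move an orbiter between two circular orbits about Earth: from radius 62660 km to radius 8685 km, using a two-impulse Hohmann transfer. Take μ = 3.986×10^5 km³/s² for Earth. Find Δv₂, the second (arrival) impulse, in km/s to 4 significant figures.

The Hohmann ellipse has a_t = (r₁ + r₂)/2 = 35672.5 km.
On the circular orbit at r = 8685 km, v_c = √(μ/r) = 6.775 km/s.
Vis-viva on the transfer ellipse at r = 8685 km gives v_t = √[μ(2/r − 1/a_t)] = 8.979 km/s.
Δv₂ = |v_t − v_c| = |8.979 − 6.775| = 2.204 km/s.

Δv₂ = 2.204 km/s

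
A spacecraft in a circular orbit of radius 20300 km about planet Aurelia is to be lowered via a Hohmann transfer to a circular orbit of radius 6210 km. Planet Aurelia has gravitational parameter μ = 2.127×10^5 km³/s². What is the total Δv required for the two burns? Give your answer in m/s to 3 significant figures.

Semi-major axis of the transfer orbit: a_t = (20300 + 6210)/2 = 13255 km.
Circular speed at r₁: v₁ = √(μ/r₁) = √(2.127×10^5/20300) = 3.23695 km/s.
On the transfer ellipse at r₁, vis-viva equation gives v_a = √[μ(2/r₁ − 1/a_t)] = 2.21560 km/s.
First burn Δv₁ = |v_a − v₁| = 1.02135 km/s.
Circular speed at r₂: v₂ = √(μ/r₂) = 5.852453 km/s.
Transfer-orbit speed at r₂: v_p = √[μ(2/r₂ − 1/a_t)] = 7.242627 km/s.
Second burn Δv₂ = |v₂ − v_p| = 1.39017 km/s.
Δv = Δv₁ + Δv₂ = 1.02135 + 1.39017 = 2.412 km/s.

Δv = 2410 m/s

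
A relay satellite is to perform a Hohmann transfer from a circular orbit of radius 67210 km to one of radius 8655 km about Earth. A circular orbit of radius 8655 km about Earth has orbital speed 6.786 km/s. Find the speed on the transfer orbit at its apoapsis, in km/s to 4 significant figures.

From the circular-orbit relation v² = μ/r at r = 8655 km: μ = v²r = (6.786)² × 8655 = 3.98561×10^5 km³/s².
Semi-major axis of the transfer orbit: a_t = (67210 + 8655)/2 = 37932.5 km.
The apoapsis of the transfer ellipse is at r = 67210 km.
From the vis-viva equation, v = √[μ(2/r − 1/a_t)] = 1.163 km/s.

v = 1.163 km/s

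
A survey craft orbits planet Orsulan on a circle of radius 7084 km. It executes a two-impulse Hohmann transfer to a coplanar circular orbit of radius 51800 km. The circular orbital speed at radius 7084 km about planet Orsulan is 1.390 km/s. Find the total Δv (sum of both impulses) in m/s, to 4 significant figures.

Δv = 715.6 m/s

From the circular-orbit relation v² = μ/r at r = 7084 km: μ = v²r = (1.390)² × 7084 = 13687.0 km³/s².
Semi-major axis of the transfer orbit: a_t = (7084 + 51800)/2 = 29442 km.
Circular speed at r₁: v₁ = √(μ/r₁) = √(13687.0/7084) = 1.3900 km/s.
Transfer-orbit speed at r₁ (v² = μ(2/r − 1/a)): v_p = √[μ(2/r₁ − 1/a_t)] = 1.8437 km/s.
First burn Δv₁ = |v_p − v₁| = 0.4537 km/s.
At r₂, v₂ = √(μ/r₂) = 0.5140 km/s.
Transfer-orbit speed at r₂: v_a = √[μ(2/r₂ − 1/a_t)] = 0.2521 km/s.
Second burn Δv₂ = |v₂ − v_a| = 0.2619 km/s.
Total Δv = Δv₁ + Δv₂ = 0.7156 km/s.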